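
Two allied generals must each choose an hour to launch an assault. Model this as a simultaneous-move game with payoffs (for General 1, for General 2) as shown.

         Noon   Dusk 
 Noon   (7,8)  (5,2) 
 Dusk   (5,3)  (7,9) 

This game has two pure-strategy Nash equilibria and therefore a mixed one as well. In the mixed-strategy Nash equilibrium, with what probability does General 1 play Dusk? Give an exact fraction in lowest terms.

General 1's mix p on Noon must make General 2 indifferent between Noon and Dusk.
General 2's payoff from Noon: 8p + 3(1−p). From Dusk: 2p + 9(1−p).
Set equal: 6p = 6(1−p) → p = 6/12 = 1/2.
Probability on Dusk is 1 − 1/2 = 1/2.

1/2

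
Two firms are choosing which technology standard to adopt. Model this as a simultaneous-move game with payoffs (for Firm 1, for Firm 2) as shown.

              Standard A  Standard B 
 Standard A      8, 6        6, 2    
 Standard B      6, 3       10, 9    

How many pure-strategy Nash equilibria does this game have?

2

Both Standard A: Firm 1 gets 8 (best alternative 6); Firm 2 gets 6 (best alternative 2). Neither deviates — NE.
Both Standard B: Firm 1 gets 10 (best alternative 6); Firm 2 gets 9 (best alternative 3). Neither deviates — NE.
(Standard B, Standard A) is not a NE: Firm 1 would switch to Standard A (8 > 6).
No other cell survives both best-response checks, so there are 2 pure NE.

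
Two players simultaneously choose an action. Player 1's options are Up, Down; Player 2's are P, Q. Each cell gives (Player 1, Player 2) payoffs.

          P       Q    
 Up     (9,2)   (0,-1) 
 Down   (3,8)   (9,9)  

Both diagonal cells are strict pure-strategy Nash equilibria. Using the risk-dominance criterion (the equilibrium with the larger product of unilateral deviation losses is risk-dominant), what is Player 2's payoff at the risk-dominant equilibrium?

At (Up, P): Player 1 loses 9 − 3 = 6 by deviating; Player 2 loses 2 − (-1) = 3. Product = 6·3 = 18.
At (Down, Q): Player 1 loses 9 − 0 = 9 by deviating; Player 2 loses 9 − 8 = 1. Product = 9·1 = 9.
18 > 9, so (Up, P) is risk-dominant. Player 2's payoff there is 2.

2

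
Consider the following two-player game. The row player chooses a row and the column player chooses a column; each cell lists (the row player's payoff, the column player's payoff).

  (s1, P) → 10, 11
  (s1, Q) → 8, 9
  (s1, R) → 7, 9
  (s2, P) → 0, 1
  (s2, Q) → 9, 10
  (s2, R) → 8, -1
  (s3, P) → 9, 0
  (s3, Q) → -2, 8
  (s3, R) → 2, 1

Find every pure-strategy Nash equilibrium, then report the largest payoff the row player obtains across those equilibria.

(s1, P) is a pure NE (the row player: 10 ≥ 9; the column player: 11 ≥ 9). The row player gets 10.
(s2, Q) is a pure NE (the row player: 9 ≥ 8; the column player: 10 ≥ 1). The row player gets 9.
Every other cell has a profitable deviation for at least one player. Highest of {10, 9} is 10.

10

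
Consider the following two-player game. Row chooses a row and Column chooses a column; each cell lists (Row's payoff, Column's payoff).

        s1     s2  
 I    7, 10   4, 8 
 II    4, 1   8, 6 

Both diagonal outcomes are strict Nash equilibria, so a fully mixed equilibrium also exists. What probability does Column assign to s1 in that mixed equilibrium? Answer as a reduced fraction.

4/7

Column's mix q on s1 must make Row indifferent between I and II.
Row's payoff from I: 7q + 4(1−q). From II: 4q + 8(1−q).
Set equal: 3q = 4(1−q) → q = 4/7.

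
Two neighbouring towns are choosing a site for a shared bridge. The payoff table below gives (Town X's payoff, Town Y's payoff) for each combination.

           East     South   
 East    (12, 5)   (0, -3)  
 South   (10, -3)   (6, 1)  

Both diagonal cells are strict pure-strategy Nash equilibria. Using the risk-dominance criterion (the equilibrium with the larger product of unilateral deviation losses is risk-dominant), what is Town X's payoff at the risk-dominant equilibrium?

At both East: Town X loses 12 − 10 = 2 by deviating; Town Y loses 5 − (-3) = 8. Product = 2·8 = 16.
At both South: Town X loses 6 − 0 = 6 by deviating; Town Y loses 1 − (-3) = 4. Product = 6·4 = 24.
24 > 16, so both South is risk-dominant. Town X's payoff there is 6.

6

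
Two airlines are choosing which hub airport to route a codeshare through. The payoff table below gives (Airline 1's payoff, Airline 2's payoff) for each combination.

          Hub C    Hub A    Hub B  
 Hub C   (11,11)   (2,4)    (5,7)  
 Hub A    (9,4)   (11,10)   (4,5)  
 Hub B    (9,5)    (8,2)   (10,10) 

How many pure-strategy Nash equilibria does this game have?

3

Both Hub C: Airline 1 gets 11 (best alternative 9); Airline 2 gets 11 (best alternative 7). Neither deviates — NE.
Both Hub A: Airline 1 gets 11 (best alternative 8); Airline 2 gets 10 (best alternative 5). Neither deviates — NE.
Both Hub B: Airline 1 gets 10 (best alternative 5); Airline 2 gets 10 (best alternative 5). Neither deviates — NE.
(Hub A, Hub C) is not a NE: Airline 1 would switch to Hub C (11 > 9).
No other cell survives both best-response checks, so there are 3 pure NE.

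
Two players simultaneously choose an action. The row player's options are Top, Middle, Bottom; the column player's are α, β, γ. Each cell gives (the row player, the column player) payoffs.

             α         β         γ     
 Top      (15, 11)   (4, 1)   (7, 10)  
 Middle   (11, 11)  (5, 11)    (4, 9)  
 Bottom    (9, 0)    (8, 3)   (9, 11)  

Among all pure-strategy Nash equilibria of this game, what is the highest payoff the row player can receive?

(Top, α) is a pure NE (the row player: 15 ≥ 11; the column player: 11 ≥ 10). The row player gets 15.
(Bottom, γ) is a pure NE (the row player: 9 ≥ 7; the column player: 11 ≥ 3). The row player gets 9.
Every other cell has a profitable deviation for at least one player. Highest of {15, 9} is 15.

15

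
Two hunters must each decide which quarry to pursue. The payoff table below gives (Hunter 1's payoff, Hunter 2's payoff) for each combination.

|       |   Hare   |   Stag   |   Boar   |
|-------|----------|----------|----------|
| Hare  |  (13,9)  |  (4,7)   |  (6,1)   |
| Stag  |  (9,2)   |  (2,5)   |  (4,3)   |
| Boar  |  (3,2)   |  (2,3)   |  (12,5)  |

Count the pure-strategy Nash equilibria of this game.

2

Both Hare: Hunter 1 gets 13 (best alternative 9); Hunter 2 gets 9 (best alternative 7). Neither deviates — NE.
Both Boar: Hunter 1 gets 12 (best alternative 6); Hunter 2 gets 5 (best alternative 3). Neither deviates — NE.
Both Stag is not a NE: Hunter 1 would switch to Hare (4 > 2).
No other cell survives both best-response checks, so there are 2 pure NE.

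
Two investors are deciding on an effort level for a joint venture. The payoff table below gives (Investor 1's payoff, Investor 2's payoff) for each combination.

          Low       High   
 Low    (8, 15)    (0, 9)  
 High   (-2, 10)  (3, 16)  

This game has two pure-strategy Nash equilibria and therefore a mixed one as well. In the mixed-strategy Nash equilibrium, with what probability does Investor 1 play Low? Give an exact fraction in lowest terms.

1/2

Investor 1's mix p on Low must make Investor 2 indifferent between Low and High.
Investor 2's payoff from Low: 15p + 10(1−p). From High: 9p + 16(1−p).
Set equal: 6p = 6(1−p) → p = 6/12 = 1/2.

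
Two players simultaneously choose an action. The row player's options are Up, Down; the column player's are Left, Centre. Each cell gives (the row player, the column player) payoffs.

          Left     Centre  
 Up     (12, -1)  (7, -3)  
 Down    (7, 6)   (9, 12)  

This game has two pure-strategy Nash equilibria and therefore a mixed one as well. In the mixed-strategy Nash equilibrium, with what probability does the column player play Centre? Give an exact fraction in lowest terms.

5/7

The column player's mix q on Left must make the row player indifferent between Up and Down.
The row player's payoff from Up: 12q + 7(1−q). From Down: 7q + 9(1−q).
Set equal: 5q = 2(1−q) → q = 2/7.
Probability on Centre is 1 − 2/7 = 5/7.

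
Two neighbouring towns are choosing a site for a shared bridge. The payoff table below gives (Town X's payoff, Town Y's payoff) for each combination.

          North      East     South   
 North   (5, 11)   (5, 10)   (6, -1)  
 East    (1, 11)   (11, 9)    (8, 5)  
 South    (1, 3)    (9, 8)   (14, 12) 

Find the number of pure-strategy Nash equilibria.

2

Both North: Town X gets 5 (best alternative 1); Town Y gets 11 (best alternative 10). Neither deviates — NE.
Both South: Town X gets 14 (best alternative 8); Town Y gets 12 (best alternative 8). Neither deviates — NE.
Both East is not a NE: Town Y would switch to North (11 > 9).
No other cell survives both best-response checks, so there are 2 pure NE.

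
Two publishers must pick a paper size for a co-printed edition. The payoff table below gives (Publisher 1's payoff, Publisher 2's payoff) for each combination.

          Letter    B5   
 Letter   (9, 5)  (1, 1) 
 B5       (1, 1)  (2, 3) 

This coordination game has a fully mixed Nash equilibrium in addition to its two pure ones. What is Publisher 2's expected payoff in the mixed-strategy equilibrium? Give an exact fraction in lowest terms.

Publisher 1 mixes with probability p on Letter, chosen so Publisher 2 is indifferent: 5p + 1(1−p) = 1p + 3(1−p) gives p = 1/3.
Publisher 2's expected payoff is 5·1/3 + 1·2/3 = 7/3.

7/3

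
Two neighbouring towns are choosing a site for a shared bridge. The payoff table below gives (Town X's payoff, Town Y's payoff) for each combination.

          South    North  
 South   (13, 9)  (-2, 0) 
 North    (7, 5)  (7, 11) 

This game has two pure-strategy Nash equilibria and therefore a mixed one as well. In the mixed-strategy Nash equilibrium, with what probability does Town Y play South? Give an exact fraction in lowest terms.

3/5

Town Y's mix q on South must make Town X indifferent between South and North.
Town X's payoff from South: 13q + (-2)(1−q). From North: 7q + 7(1−q).
Set equal: 6q = 9(1−q) → q = 9/15 = 3/5.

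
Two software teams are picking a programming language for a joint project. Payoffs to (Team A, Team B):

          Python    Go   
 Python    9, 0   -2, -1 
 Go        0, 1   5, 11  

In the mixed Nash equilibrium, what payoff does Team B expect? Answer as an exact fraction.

Team A mixes with probability p on Python, chosen so Team B is indifferent: 0p + 1(1−p) = (-1)p + 11(1−p) gives p = 10/11.
Team B's expected payoff is 0·10/11 + 1·1/11 = 1/11.

1/11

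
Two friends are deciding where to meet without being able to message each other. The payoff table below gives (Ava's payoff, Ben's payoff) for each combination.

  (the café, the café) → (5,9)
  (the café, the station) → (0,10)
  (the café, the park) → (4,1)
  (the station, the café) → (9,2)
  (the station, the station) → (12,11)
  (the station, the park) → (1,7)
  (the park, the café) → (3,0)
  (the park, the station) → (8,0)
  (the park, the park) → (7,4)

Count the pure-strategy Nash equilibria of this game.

Both the station: Ava gets 12 (best alternative 8); Ben gets 11 (best alternative 7). Neither deviates — NE.
Both the park: Ava gets 7 (best alternative 4); Ben gets 4 (best alternative 0). Neither deviates — NE.
Both the café is not a NE: Ava would switch to the station (9 > 5).
No other cell survives both best-response checks, so there are 2 pure NE.

2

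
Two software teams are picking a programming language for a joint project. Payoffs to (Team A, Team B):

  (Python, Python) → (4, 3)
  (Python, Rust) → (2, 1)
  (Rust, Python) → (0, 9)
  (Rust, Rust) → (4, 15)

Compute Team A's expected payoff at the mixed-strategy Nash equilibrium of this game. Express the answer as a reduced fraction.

Team B mixes with probability q on Python, chosen so Team A is indifferent: 4q + 2(1−q) = 0q + 4(1−q) gives q = 1/3.
Team A's expected payoff (from either row, since indifferent) is 4·1/3 + 2·2/3 = 8/3.

8/3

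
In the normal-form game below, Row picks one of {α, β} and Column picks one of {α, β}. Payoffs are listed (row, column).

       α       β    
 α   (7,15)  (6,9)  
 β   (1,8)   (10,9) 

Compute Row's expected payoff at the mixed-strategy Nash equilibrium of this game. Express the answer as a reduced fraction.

32/5

Column mixes with probability q on α, chosen so Row is indifferent: 7q + 6(1−q) = 1q + 10(1−q) gives q = 2/5.
Row's expected payoff (from either row, since indifferent) is 7·2/5 + 6·3/5 = 32/5.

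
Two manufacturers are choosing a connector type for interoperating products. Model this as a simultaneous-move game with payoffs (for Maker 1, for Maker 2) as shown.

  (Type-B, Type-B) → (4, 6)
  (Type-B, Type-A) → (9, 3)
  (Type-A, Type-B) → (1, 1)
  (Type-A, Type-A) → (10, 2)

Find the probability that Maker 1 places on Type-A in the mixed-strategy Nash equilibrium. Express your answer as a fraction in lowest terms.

Maker 1's mix p on Type-B must make Maker 2 indifferent between Type-B and Type-A.
Maker 2's payoff from Type-B: 6p + 1(1−p). From Type-A: 3p + 2(1−p).
Set equal: 3p = 1(1−p) → p = 1/4.
Probability on Type-A is 1 − 1/4 = 3/4.

3/4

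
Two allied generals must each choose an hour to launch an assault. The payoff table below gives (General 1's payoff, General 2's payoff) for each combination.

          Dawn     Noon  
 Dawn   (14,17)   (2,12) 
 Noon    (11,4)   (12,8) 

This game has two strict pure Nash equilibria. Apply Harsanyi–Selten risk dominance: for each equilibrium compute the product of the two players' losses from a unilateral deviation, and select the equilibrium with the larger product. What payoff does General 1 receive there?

At both Dawn: General 1 loses 14 − 11 = 3 by deviating; General 2 loses 17 − 12 = 5. Product = 3·5 = 15.
At both Noon: General 1 loses 12 − 2 = 10 by deviating; General 2 loses 8 − 4 = 4. Product = 10·4 = 40.
40 > 15, so both Noon is risk-dominant. General 1's payoff there is 12.

12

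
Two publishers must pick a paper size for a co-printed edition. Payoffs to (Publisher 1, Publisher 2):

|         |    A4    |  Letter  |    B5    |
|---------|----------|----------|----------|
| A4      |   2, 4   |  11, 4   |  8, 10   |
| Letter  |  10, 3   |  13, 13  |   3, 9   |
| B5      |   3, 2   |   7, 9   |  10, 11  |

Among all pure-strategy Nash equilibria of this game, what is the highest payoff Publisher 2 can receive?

13

Both Letter is a pure NE (Publisher 1: 13 ≥ 11; Publisher 2: 13 ≥ 9). Publisher 2 gets 13.
Both B5 is a pure NE (Publisher 1: 10 ≥ 8; Publisher 2: 11 ≥ 9). Publisher 2 gets 11.
Every other cell has a profitable deviation for at least one player. Highest of {13, 11} is 13.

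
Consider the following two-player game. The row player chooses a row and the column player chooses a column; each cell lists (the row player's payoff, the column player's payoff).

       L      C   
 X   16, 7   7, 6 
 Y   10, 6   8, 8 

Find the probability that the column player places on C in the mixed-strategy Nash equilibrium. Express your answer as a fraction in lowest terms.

6/7

The column player's mix q on L must make the row player indifferent between X and Y.
The row player's payoff from X: 16q + 7(1−q). From Y: 10q + 8(1−q).
Set equal: 6q = 1(1−q) → q = 1/7.
Probability on C is 1 − 1/7 = 6/7.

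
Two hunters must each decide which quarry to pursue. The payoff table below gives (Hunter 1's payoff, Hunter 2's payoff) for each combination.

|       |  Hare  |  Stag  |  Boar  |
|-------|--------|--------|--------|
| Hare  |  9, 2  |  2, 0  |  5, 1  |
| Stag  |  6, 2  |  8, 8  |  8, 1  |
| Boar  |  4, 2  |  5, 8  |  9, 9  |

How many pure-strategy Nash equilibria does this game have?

3

Both Hare: Hunter 1 gets 9 (best alternative 6); Hunter 2 gets 2 (best alternative 1). Neither deviates — NE.
Both Stag: Hunter 1 gets 8 (best alternative 5); Hunter 2 gets 8 (best alternative 2). Neither deviates — NE.
Both Boar: Hunter 1 gets 9 (best alternative 8); Hunter 2 gets 9 (best alternative 8). Neither deviates — NE.
(Stag, Boar) is not a NE: Hunter 1 would switch to Boar (9 > 8).
No other cell survives both best-response checks, so there are 3 pure NE.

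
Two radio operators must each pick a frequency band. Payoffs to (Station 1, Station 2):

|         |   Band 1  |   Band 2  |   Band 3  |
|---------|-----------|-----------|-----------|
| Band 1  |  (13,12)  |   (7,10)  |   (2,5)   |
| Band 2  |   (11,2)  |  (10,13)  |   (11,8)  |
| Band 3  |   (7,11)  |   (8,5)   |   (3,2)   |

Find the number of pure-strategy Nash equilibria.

Both Band 1: Station 1 gets 13 (best alternative 11); Station 2 gets 12 (best alternative 10). Neither deviates — NE.
Both Band 2: Station 1 gets 10 (best alternative 8); Station 2 gets 13 (best alternative 8). Neither deviates — NE.
Both Band 3 is not a NE: Station 1 would switch to Band 2 (11 > 3).
No other cell survives both best-response checks, so there are 2 pure NE.

2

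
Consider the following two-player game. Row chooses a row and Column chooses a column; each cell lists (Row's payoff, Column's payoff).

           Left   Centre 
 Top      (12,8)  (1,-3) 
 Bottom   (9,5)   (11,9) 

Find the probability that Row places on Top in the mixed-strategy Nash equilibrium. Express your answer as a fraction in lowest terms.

4/15

Row's mix p on Top must make Column indifferent between Left and Centre.
Column's payoff from Left: 8p + 5(1−p). From Centre: (-3)p + 9(1−p).
Set equal: 11p = 4(1−p) → p = 4/15.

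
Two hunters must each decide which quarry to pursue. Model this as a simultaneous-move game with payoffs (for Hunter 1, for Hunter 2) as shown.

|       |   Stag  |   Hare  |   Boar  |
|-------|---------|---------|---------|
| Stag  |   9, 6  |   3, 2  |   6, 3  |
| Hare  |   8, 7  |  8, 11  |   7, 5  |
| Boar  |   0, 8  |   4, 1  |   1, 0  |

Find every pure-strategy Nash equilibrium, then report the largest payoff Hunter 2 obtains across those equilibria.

Both Stag is a pure NE (Hunter 1: 9 ≥ 8; Hunter 2: 6 ≥ 3). Hunter 2 gets 6.
Both Hare is a pure NE (Hunter 1: 8 ≥ 4; Hunter 2: 11 ≥ 7). Hunter 2 gets 11.
Every other cell has a profitable deviation for at least one player. Highest of {6, 11} is 11.

11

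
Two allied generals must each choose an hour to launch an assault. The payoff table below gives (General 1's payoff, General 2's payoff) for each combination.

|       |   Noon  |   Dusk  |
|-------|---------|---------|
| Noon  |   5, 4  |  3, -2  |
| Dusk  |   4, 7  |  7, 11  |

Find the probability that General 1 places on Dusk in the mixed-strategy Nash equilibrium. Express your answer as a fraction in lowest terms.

General 1's mix p on Noon must make General 2 indifferent between Noon and Dusk.
General 2's payoff from Noon: 4p + 7(1−p). From Dusk: (-2)p + 11(1−p).
Set equal: 6p = 4(1−p) → p = 4/10 = 2/5.
Probability on Dusk is 1 − 2/5 = 3/5.

3/5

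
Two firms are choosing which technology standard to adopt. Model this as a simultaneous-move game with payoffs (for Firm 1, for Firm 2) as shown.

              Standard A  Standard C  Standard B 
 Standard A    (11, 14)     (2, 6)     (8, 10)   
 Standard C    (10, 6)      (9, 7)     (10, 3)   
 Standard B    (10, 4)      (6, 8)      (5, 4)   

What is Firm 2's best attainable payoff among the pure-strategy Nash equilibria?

Both Standard A is a pure NE (Firm 1: 11 ≥ 10; Firm 2: 14 ≥ 10). Firm 2 gets 14.
Both Standard C is a pure NE (Firm 1: 9 ≥ 6; Firm 2: 7 ≥ 6). Firm 2 gets 7.
Every other cell has a profitable deviation for at least one player. Highest of {14, 7} is 14.

14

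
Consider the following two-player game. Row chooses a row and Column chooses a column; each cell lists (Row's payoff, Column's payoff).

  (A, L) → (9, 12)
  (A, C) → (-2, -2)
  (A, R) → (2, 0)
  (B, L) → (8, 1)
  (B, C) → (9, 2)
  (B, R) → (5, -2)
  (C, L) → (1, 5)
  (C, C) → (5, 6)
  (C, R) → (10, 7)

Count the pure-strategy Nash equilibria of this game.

(A, L): Row gets 9 (best alternative 8); Column gets 12 (best alternative 0). Neither deviates — NE.
(B, C): Row gets 9 (best alternative 5); Column gets 2 (best alternative 1). Neither deviates — NE.
(C, R): Row gets 10 (best alternative 5); Column gets 7 (best alternative 6). Neither deviates — NE.
(A, R) is not a NE: Row would switch to C (10 > 2).
No other cell survives both best-response checks, so there are 3 pure NE.

3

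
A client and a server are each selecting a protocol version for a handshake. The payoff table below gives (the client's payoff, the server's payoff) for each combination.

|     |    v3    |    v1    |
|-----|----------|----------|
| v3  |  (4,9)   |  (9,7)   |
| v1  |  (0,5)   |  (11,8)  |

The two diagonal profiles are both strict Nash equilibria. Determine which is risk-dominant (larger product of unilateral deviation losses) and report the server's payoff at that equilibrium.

At both v3: the client loses 4 − 0 = 4 by deviating; the server loses 9 − 7 = 2. Product = 4·2 = 8.
At both v1: the client loses 11 − 9 = 2 by deviating; the server loses 8 − 5 = 3. Product = 2·3 = 6.
8 > 6, so both v3 is risk-dominant. The server's payoff there is 9.

9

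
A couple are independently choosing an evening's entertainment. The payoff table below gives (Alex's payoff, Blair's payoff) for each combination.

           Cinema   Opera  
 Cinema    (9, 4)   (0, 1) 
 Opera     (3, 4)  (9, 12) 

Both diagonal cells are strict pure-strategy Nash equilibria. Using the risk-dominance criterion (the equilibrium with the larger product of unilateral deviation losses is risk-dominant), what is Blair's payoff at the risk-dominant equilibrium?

12

At both Cinema: Alex loses 9 − 3 = 6 by deviating; Blair loses 4 − 1 = 3. Product = 6·3 = 18.
At both Opera: Alex loses 9 − 0 = 9 by deviating; Blair loses 12 − 4 = 8. Product = 9·8 = 72.
72 > 18, so both Opera is risk-dominant. Blair's payoff there is 12.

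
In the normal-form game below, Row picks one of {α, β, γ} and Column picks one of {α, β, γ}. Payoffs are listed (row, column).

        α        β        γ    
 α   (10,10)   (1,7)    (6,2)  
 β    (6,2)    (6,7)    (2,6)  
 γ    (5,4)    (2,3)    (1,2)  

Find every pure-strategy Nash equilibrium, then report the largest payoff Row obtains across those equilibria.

10

Both α is a pure NE (Row: 10 ≥ 6; Column: 10 ≥ 7). Row gets 10.
Both β is a pure NE (Row: 6 ≥ 2; Column: 7 ≥ 6). Row gets 6.
Every other cell has a profitable deviation for at least one player. Highest of {10, 6} is 10.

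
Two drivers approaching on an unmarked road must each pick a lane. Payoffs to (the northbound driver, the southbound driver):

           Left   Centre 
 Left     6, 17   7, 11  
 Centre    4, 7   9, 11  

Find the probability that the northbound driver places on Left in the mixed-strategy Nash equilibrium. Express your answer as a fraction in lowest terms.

2/5

The northbound driver's mix p on Left must make the southbound driver indifferent between Left and Centre.
The southbound driver's payoff from Left: 17p + 7(1−p). From Centre: 11p + 11(1−p).
Set equal: 6p = 4(1−p) → p = 4/10 = 2/5.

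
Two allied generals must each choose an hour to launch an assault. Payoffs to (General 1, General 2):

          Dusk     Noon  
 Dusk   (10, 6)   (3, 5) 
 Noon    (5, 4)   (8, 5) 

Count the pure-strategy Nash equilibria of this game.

2

Both Dusk: General 1 gets 10 (best alternative 5); General 2 gets 6 (best alternative 5). Neither deviates — NE.
Both Noon: General 1 gets 8 (best alternative 3); General 2 gets 5 (best alternative 4). Neither deviates — NE.
(Noon, Dusk) is not a NE: General 1 would switch to Dusk (10 > 5).
No other cell survives both best-response checks, so there are 2 pure NE.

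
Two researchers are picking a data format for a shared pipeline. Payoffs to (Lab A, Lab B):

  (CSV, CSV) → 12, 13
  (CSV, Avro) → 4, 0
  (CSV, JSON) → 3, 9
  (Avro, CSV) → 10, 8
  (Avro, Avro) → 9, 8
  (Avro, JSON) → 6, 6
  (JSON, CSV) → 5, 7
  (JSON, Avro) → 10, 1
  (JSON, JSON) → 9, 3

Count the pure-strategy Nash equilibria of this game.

1

Both CSV: Lab A gets 12 (best alternative 10); Lab B gets 13 (best alternative 9). Neither deviates — NE.
Both JSON is not a NE: Lab B would switch to CSV (7 > 3).
No other cell survives both best-response checks, so there is 1 pure NE.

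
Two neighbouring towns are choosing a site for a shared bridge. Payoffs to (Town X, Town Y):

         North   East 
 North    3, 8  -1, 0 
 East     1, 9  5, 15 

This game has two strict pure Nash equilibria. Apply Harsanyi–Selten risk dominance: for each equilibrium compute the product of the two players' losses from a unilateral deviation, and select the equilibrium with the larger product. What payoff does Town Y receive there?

15

At both North: Town X loses 3 − 1 = 2 by deviating; Town Y loses 8 − 0 = 8. Product = 2·8 = 16.
At both East: Town X loses 5 − (-1) = 6 by deviating; Town Y loses 15 − 9 = 6. Product = 6·6 = 36.
36 > 16, so both East is risk-dominant. Town Y's payoff there is 15.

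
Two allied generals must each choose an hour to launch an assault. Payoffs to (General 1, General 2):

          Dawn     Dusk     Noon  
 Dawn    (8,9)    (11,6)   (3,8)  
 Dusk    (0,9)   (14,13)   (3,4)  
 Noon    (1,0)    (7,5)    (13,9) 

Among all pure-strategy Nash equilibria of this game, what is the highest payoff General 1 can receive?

Both Dawn is a pure NE (General 1: 8 ≥ 1; General 2: 9 ≥ 8). General 1 gets 8.
Both Dusk is a pure NE (General 1: 14 ≥ 11; General 2: 13 ≥ 9). General 1 gets 14.
Both Noon is a pure NE (General 1: 13 ≥ 3; General 2: 9 ≥ 5). General 1 gets 13.
Every other cell has a profitable deviation for at least one player. Highest of {8, 14, 13} is 14.

14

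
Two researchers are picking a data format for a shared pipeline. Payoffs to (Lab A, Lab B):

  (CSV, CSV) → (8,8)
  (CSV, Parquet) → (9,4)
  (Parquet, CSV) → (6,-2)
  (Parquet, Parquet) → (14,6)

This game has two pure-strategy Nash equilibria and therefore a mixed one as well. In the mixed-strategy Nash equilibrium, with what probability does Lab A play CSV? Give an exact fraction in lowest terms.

2/3

Lab A's mix p on CSV must make Lab B indifferent between CSV and Parquet.
Lab B's payoff from CSV: 8p + (-2)(1−p). From Parquet: 4p + 6(1−p).
Set equal: 4p = 8(1−p) → p = 8/12 = 2/3.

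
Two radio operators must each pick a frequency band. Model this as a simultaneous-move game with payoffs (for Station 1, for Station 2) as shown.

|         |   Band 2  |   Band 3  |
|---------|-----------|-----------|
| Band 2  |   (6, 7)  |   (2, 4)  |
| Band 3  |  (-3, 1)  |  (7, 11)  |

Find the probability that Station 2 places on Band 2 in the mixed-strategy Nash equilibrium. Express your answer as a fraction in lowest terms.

Station 2's mix q on Band 2 must make Station 1 indifferent between Band 2 and Band 3.
Station 1's payoff from Band 2: 6q + 2(1−q). From Band 3: (-3)q + 7(1−q).
Set equal: 9q = 5(1−q) → q = 5/14.

5/14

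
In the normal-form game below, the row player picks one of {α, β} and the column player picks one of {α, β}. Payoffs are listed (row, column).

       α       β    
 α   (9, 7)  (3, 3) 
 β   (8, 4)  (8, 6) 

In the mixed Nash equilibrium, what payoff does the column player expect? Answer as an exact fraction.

5

The row player mixes with probability p on α, chosen so the column player is indifferent: 7p + 4(1−p) = 3p + 6(1−p) gives p = 1/3.
The column player's expected payoff is 7·1/3 + 4·2/3 = 5.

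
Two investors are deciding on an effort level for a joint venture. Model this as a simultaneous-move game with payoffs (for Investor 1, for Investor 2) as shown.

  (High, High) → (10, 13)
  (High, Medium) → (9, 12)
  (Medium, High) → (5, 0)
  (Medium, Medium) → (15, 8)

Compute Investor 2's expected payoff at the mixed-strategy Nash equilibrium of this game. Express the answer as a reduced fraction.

104/9

Investor 1 mixes with probability p on High, chosen so Investor 2 is indifferent: 13p + 0(1−p) = 12p + 8(1−p) gives p = 8/9.
Investor 2's expected payoff is 13·8/9 + 0·1/9 = 104/9.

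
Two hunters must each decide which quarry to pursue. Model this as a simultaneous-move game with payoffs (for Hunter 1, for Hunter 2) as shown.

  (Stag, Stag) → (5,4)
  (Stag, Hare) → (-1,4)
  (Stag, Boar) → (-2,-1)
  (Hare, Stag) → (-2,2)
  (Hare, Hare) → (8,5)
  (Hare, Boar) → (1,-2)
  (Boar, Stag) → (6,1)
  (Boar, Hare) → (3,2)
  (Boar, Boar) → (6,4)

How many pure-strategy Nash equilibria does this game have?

Both Hare: Hunter 1 gets 8 (best alternative 3); Hunter 2 gets 5 (best alternative 2). Neither deviates — NE.
Both Boar: Hunter 1 gets 6 (best alternative 1); Hunter 2 gets 4 (best alternative 2). Neither deviates — NE.
Both Stag is not a NE: Hunter 1 would switch to Boar (6 > 5).
No other cell survives both best-response checks, so there are 2 pure NE.

2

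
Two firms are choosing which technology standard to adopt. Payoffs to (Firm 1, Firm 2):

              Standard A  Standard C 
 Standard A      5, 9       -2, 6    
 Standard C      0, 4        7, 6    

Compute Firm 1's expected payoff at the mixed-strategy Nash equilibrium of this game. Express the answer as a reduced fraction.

Firm 2 mixes with probability q on Standard A, chosen so Firm 1 is indifferent: 5q + (-2)(1−q) = 0q + 7(1−q) gives q = 9/14.
Firm 1's expected payoff (from either row, since indifferent) is 5·9/14 + (-2)·5/14 = 5/2.

5/2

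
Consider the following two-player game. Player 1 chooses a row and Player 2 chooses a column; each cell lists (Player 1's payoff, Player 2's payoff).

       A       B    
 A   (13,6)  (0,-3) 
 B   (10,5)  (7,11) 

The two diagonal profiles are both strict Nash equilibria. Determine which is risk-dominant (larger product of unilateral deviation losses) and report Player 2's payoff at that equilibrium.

11

At both A: Player 1 loses 13 − 10 = 3 by deviating; Player 2 loses 6 − (-3) = 9. Product = 3·9 = 27.
At both B: Player 1 loses 7 − 0 = 7 by deviating; Player 2 loses 11 − 5 = 6. Product = 7·6 = 42.
42 > 27, so both B is risk-dominant. Player 2's payoff there is 11.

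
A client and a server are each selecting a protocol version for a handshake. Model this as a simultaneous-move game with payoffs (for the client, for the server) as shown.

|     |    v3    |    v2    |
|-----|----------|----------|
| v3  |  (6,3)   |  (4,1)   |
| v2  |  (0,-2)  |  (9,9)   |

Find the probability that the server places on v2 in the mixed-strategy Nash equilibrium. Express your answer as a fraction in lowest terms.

6/11

The server's mix q on v3 must make the client indifferent between v3 and v2.
The client's payoff from v3: 6q + 4(1−q). From v2: 0q + 9(1−q).
Set equal: 6q = 5(1−q) → q = 5/11.
Probability on v2 is 1 − 5/11 = 6/11.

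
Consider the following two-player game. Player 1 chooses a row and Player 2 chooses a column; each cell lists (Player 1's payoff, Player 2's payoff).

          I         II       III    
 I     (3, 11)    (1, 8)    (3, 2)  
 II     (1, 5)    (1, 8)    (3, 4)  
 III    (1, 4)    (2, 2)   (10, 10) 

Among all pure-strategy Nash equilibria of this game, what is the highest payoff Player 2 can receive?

Both I is a pure NE (Player 1: 3 ≥ 1; Player 2: 11 ≥ 8). Player 2 gets 11.
Both III is a pure NE (Player 1: 10 ≥ 3; Player 2: 10 ≥ 4). Player 2 gets 10.
Every other cell has a profitable deviation for at least one player. Highest of {11, 10} is 11.

11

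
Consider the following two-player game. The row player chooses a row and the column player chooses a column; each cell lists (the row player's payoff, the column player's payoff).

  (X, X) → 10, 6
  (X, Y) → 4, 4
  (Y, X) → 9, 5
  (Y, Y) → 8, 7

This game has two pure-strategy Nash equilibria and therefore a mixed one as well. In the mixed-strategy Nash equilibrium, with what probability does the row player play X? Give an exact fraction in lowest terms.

1/2

The row player's mix p on X must make the column player indifferent between X and Y.
The column player's payoff from X: 6p + 5(1−p). From Y: 4p + 7(1−p).
Set equal: 2p = 2(1−p) → p = 2/4 = 1/2.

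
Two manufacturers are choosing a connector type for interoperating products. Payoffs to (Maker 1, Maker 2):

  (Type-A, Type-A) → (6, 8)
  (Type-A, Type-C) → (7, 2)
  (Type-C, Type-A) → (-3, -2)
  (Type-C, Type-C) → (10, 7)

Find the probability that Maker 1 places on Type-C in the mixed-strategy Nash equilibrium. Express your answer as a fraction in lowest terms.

2/5

Maker 1's mix p on Type-A must make Maker 2 indifferent between Type-A and Type-C.
Maker 2's payoff from Type-A: 8p + (-2)(1−p). From Type-C: 2p + 7(1−p).
Set equal: 6p = 9(1−p) → p = 9/15 = 3/5.
Probability on Type-C is 1 − 3/5 = 2/5.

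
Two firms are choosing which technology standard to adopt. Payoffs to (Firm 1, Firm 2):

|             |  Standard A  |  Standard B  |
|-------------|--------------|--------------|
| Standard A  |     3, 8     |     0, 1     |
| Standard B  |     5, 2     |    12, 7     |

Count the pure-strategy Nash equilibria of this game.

Both Standard B: Firm 1 gets 12 (best alternative 0); Firm 2 gets 7 (best alternative 2). Neither deviates — NE.
Both Standard A is not a NE: Firm 1 would switch to Standard B (5 > 3).
No other cell survives both best-response checks, so there is 1 pure NE.

1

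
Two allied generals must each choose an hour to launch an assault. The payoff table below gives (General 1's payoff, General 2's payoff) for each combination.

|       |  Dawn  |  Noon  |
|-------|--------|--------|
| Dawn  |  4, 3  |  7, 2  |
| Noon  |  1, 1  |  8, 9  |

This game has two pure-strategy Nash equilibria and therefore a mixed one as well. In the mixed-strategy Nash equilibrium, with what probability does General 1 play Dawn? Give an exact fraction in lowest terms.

8/9

General 1's mix p on Dawn must make General 2 indifferent between Dawn and Noon.
General 2's payoff from Dawn: 3p + 1(1−p). From Noon: 2p + 9(1−p).
Set equal: 1p = 8(1−p) → p = 8/9.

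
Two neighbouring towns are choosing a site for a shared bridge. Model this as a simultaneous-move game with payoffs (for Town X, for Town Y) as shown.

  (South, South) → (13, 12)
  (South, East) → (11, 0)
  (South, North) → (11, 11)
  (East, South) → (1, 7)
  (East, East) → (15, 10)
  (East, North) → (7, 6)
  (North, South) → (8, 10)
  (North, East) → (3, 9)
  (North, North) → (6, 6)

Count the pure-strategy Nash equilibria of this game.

Both South: Town X gets 13 (best alternative 8); Town Y gets 12 (best alternative 11). Neither deviates — NE.
Both East: Town X gets 15 (best alternative 11); Town Y gets 10 (best alternative 7). Neither deviates — NE.
Both North is not a NE: Town X would switch to South (11 > 6).
No other cell survives both best-response checks, so there are 2 pure NE.

2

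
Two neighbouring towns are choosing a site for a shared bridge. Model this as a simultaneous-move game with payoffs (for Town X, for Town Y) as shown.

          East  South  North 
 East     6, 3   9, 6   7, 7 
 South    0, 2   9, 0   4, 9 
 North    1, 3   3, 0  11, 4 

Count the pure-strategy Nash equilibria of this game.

Both North: Town X gets 11 (best alternative 7); Town Y gets 4 (best alternative 3). Neither deviates — NE.
Both East is not a NE: Town Y would switch to North (7 > 3).
No other cell survives both best-response checks, so there is 1 pure NE.

1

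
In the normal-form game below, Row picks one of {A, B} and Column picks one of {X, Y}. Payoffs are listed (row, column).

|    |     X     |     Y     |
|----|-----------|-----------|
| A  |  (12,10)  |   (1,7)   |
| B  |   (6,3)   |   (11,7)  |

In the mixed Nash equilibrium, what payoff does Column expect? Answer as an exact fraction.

7

Row mixes with probability p on A, chosen so Column is indifferent: 10p + 3(1−p) = 7p + 7(1−p) gives p = 4/7.
Column's expected payoff is 10·4/7 + 3·3/7 = 7.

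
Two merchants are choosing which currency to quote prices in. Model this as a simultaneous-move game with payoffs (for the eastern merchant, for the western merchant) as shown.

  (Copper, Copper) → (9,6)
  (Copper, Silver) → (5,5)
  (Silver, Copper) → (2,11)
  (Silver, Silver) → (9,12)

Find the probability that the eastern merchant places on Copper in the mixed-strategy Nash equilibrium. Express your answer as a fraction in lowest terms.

1/2

The eastern merchant's mix p on Copper must make the western merchant indifferent between Copper and Silver.
The western merchant's payoff from Copper: 6p + 11(1−p). From Silver: 5p + 12(1−p).
Set equal: 1p = 1(1−p) → p = 1/2.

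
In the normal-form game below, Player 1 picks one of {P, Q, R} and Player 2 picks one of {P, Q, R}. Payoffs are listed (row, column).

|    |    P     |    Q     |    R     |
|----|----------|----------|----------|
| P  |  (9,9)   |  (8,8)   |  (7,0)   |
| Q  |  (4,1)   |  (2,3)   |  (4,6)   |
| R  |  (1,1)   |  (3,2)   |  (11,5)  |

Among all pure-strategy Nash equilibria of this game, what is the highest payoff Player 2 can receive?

9

Both P is a pure NE (Player 1: 9 ≥ 4; Player 2: 9 ≥ 8). Player 2 gets 9.
Both R is a pure NE (Player 1: 11 ≥ 7; Player 2: 5 ≥ 2). Player 2 gets 5.
Every other cell has a profitable deviation for at least one player. Highest of {9, 5} is 9.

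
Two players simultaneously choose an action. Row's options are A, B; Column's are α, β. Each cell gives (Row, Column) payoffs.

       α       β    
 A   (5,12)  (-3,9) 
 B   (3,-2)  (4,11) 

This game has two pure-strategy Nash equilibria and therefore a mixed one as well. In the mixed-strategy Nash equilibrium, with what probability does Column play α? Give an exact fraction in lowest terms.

7/9

Column's mix q on α must make Row indifferent between A and B.
Row's payoff from A: 5q + (-3)(1−q). From B: 3q + 4(1−q).
Set equal: 2q = 7(1−q) → q = 7/9.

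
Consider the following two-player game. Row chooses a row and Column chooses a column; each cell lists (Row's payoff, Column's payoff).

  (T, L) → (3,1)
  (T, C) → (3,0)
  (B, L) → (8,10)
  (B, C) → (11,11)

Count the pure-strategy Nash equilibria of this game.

(B, C): Row gets 11 (best alternative 3); Column gets 11 (best alternative 10). Neither deviates — NE.
(T, L) is not a NE: Row would switch to B (8 > 3).
No other cell survives both best-response checks, so there is 1 pure NE.

1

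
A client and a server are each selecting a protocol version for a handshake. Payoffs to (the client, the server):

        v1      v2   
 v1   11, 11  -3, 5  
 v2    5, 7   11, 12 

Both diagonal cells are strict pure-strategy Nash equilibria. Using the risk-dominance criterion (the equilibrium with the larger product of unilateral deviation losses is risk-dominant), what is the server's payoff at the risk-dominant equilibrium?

At both v1: the client loses 11 − 5 = 6 by deviating; the server loses 11 − 5 = 6. Product = 6·6 = 36.
At both v2: the client loses 11 − (-3) = 14 by deviating; the server loses 12 − 7 = 5. Product = 14·5 = 70.
70 > 36, so both v2 is risk-dominant. The server's payoff there is 12.

12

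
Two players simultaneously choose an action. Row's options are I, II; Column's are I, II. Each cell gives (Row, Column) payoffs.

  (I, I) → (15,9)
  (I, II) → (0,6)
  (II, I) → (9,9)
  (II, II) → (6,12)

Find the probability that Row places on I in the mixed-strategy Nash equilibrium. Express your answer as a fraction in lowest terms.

1/2

Row's mix p on I must make Column indifferent between I and II.
Column's payoff from I: 9p + 9(1−p). From II: 6p + 12(1−p).
Set equal: 3p = 3(1−p) → p = 3/6 = 1/2.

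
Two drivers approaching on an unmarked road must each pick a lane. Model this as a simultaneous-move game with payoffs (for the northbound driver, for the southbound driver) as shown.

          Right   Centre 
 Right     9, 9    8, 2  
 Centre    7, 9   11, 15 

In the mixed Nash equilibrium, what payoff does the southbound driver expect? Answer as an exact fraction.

The northbound driver mixes with probability p on Right, chosen so the southbound driver is indifferent: 9p + 9(1−p) = 2p + 15(1−p) gives p = 6/13.
The southbound driver's expected payoff is 9·6/13 + 9·7/13 = 9.

9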